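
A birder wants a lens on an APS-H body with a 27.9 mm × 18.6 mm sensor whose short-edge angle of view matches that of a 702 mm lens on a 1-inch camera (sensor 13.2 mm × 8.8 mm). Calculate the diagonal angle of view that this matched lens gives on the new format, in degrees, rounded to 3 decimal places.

Equal short-edge AOV ⇒ f₂ = f₁ · 18.6/8.8 = 702 × 2.11364 ≈ 1483.7727 mm.
Sensor diagonal = √(27.9² + 18.6²) = √1124.3700 ≈ 33.5316 mm.
Diagonal AOV on the new format = 2·arctan(33.5316 / (2 × 1483.7727)) = 2·arctan(0.01130) ≈ 1.2948°.

1.295°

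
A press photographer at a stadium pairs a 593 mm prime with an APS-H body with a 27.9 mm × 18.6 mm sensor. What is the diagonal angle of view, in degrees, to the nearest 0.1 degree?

3.2°

Sensor diagonal = √(27.9² + 18.6²) = √1124.3700 ≈ 33.5316 mm.
Angle of view α = 2·arctan(d/2f) with d = 33.5316 mm and f = 593 mm.
d/2f = 0.02827; arctan(0.02827) ≈ 1.6195°, so α ≈ 3.2390°.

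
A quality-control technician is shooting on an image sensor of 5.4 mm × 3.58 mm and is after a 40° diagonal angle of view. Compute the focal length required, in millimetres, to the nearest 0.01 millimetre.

Sensor diagonal = √(5.4² + 3.58²) = √41.9764 ≈ 6.4789 mm.
From α = 2·arctan(d/2f) we get f = d / (2·tan(α/2)).
With d = 6.4789 mm and α/2 = 20°, tan(α/2) ≈ 0.36397, so f ≈ 6.4789 / 0.72794 ≈ 8.9003 mm.

8.90 mm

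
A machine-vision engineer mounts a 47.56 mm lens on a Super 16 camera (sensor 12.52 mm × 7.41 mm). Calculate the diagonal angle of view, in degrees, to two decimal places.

Sensor diagonal = √(12.52² + 7.41²) = √211.6585 ≈ 14.5485 mm.
Angle of view α = 2·arctan(d/2f) with d = 14.5485 mm and f = 47.56 mm.
d/2f = 0.15295; arctan(0.15295) ≈ 8.6959°, so α ≈ 17.3919°.

17.39°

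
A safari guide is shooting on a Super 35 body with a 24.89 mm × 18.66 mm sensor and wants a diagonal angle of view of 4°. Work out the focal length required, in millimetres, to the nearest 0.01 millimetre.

445.41 mm

Sensor diagonal = √(24.89² + 18.66²) = √967.7077 ≈ 31.1080 mm.
From α = 2·arctan(d/2f) we get f = d / (2·tan(α/2)).
With d = 31.1080 mm and α/2 = 2°, tan(α/2) ≈ 0.03492, so f ≈ 31.1080 / 0.06984 ≈ 445.4083 mm.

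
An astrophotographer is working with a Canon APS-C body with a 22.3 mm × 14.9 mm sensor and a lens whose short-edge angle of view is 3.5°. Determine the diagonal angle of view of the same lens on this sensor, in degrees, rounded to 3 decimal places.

From the short-edge AOV: f = 14.9 / (2·tan(1.75°)) = 14.9 / 0.06111 ≈ 243.8405 mm.
Sensor diagonal = √(22.3² + 14.9²) = √719.3000 ≈ 26.8198 mm.
Diagonal AOV = 2·arctan(26.8198 / (2 × 243.8405)) = 2·arctan(0.05499) ≈ 6.2956°.

6.296°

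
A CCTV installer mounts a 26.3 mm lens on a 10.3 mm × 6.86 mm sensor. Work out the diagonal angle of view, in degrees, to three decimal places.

Sensor diagonal = √(10.3² + 6.86²) = √153.1496 ≈ 12.3754 mm.
Angle of view α = 2·arctan(d/2f) with d = 12.3754 mm and f = 26.3 mm.
d/2f = 0.23527; arctan(0.23527) ≈ 13.2394°, so α ≈ 26.4788°.

26.479°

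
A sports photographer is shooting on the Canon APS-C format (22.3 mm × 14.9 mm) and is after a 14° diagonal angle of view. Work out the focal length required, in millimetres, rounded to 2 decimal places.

Sensor diagonal = √(22.3² + 14.9²) = √719.3000 ≈ 26.8198 mm.
From α = 2·arctan(d/2f) we get f = d / (2·tan(α/2)).
With d = 26.8198 mm and α/2 = 7°, tan(α/2) ≈ 0.12278, so f ≈ 26.8198 / 0.24557 ≈ 109.2147 mm.

109.21 mm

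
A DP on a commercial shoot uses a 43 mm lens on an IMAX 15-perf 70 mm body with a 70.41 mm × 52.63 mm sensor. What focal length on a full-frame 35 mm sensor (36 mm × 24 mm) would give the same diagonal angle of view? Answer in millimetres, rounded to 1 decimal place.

21.2 mm

Sensor diagonal = √(70.41² + 52.63²) = √7727.4850 ≈ 87.9061 mm.
Sensor diagonal = √(36² + 24²) = √1872.0000 ≈ 43.2666 mm.
Equal angle of view means equal diagonal/f ratio, so f₂ = f₁ · (diagonal₂/diagonal₁) = 43 × 43.2666/87.9061.
f₂ = 43 × 0.49219 ≈ 21.164 mm.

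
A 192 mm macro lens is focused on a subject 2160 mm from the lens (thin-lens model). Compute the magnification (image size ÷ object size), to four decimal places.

0.0976×

Thin lens: 1/f = 1/dₒ + 1/dᵢ → 1/dᵢ = 1/192 − 1/2160 = 0.0047454 mm⁻¹, so dᵢ ≈ 210.7317 mm.
Magnification m = dᵢ/dₒ = 210.7317/2160 ≈ 0.09756.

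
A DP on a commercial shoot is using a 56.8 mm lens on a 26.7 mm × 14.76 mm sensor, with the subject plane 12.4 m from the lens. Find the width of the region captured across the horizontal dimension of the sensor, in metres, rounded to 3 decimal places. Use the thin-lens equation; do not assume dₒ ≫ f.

5.802 m

dₒ: 12.4 m = 12400 mm.
Similar triangles through the lens centre give W/dₒ = w/dᵢ; with 1/f = 1/dₒ + 1/dᵢ this gives W = w·(dₒ − f)/f.
W = 26.7 mm × (12400 − 56.8) / 56.8 = 26.7 × 217.3099 ≈ 5802.173 mm = 5.80217 m.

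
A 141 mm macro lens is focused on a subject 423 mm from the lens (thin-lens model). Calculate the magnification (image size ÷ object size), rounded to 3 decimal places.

Thin lens: 1/f = 1/dₒ + 1/dᵢ → 1/dᵢ = 1/141 − 1/423 = 0.0047281 mm⁻¹, so dᵢ ≈ 211.5000 mm.
Magnification m = dᵢ/dₒ = 211.5000/423 ≈ 0.50000.

0.500×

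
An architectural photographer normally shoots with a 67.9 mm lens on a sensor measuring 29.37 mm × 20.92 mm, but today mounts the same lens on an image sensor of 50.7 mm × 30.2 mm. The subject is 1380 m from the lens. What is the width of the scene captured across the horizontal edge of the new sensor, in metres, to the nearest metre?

1030 m

The focal length stays 67.9 mm; the relevant sensor dimension is now w = 50.7 mm. Object distance dₒ = 1380 m = 1.38e+06 mm.
Thin-lens field width W = w·(dₒ − f)/f = 50.7 × (1.38e+06 − 67.9)/67.9 ≈ 1030376.399 mm = 1030.38 m.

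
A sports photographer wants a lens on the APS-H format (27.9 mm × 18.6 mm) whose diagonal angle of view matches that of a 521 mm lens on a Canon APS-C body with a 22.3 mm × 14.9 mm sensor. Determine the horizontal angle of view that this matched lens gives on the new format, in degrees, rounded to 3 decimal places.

Sensor diagonal = √(22.3² + 14.9²) = √719.3000 ≈ 26.8198 mm.
Sensor diagonal = √(27.9² + 18.6²) = √1124.3700 ≈ 33.5316 mm.
Equal diagonal AOV ⇒ f₂ = f₁ · 33.5316/26.8198 = 521 × 1.25026 ≈ 651.3843 mm.
Horizontal AOV on the new format = 2·arctan(27.9 / (2 × 651.3843)) = 2·arctan(0.02142) ≈ 2.4537°.

2.454°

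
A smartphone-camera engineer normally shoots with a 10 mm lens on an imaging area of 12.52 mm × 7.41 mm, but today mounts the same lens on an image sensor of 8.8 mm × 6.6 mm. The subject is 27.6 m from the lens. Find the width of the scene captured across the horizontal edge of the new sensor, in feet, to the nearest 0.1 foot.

The focal length stays 10 mm; the relevant sensor dimension is now w = 8.8 mm. Object distance dₒ = 27.6 m = 27600 mm.
Thin-lens field width W = w·(dₒ − f)/f = 8.8 × (27600 − 10)/10 ≈ 24279.200 mm = 24279.200/304.8 ft = 79.6562 ft.

79.7 ft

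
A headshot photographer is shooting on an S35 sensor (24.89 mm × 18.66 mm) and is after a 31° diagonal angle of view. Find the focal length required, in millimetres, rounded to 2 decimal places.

Sensor diagonal = √(24.89² + 18.66²) = √967.7077 ≈ 31.1080 mm.
From α = 2·arctan(d/2f) we get f = d / (2·tan(α/2)).
With d = 31.1080 mm and α/2 = 15.5°, tan(α/2) ≈ 0.27732, so f ≈ 31.1080 / 0.55465 ≈ 56.0859 mm.

56.09 mm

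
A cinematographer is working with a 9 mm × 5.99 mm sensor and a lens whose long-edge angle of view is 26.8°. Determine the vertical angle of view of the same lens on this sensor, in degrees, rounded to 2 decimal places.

18.02°

From the long-edge AOV: f = 9 / (2·tan(13.4°)) = 9 / 0.47647 ≈ 18.8890 mm.
Vertical AOV = 2·arctan(5.99 / (2 × 18.8890)) = 2·arctan(0.15856) ≈ 18.0194°.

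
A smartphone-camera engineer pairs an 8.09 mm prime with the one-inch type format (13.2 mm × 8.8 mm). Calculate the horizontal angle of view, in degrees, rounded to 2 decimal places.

Angle of view α = 2·arctan(w/2f) with w = 13.2 mm and f = 8.09 mm.
w/2f = 0.81582; arctan(0.81582) ≈ 39.2083°, so α ≈ 78.4166°.

78.42°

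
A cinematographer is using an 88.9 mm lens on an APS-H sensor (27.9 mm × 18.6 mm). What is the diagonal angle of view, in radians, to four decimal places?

Sensor diagonal = √(27.9² + 18.6²) = √1124.3700 ≈ 33.5316 mm.
Angle of view α = 2·arctan(d/2f) with d = 33.5316 mm and f = 88.9 mm.
d/2f = 0.18859; arctan(0.18859) ≈ 0.1864 rad, so α ≈ 0.3728 rad.

0.3728 rad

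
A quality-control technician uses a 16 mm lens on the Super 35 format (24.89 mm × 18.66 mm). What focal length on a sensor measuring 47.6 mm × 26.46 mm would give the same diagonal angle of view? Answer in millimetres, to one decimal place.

Sensor diagonal = √(24.89² + 18.66²) = √967.7077 ≈ 31.1080 mm.
Sensor diagonal = √(47.6² + 26.46²) = √2965.8916 ≈ 54.4600 mm.
Equal angle of view means equal diagonal/f ratio, so f₂ = f₁ · (diagonal₂/diagonal₁) = 16 × 54.4600/31.1080.
f₂ = 16 × 1.75068 ≈ 28.011 mm.

28.0 mm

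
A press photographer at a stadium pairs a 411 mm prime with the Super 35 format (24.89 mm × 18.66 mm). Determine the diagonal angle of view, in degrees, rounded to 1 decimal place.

Sensor diagonal = √(24.89² + 18.66²) = √967.7077 ≈ 31.1080 mm.
Angle of view α = 2·arctan(d/2f) with d = 31.1080 mm and f = 411 mm.
d/2f = 0.03784; arctan(0.03784) ≈ 2.1673°, so α ≈ 4.3346°.

4.3°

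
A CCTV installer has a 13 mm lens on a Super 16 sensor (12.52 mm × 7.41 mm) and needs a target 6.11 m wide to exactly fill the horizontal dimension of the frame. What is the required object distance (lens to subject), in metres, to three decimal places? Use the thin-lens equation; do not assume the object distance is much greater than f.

W: 6.11 m = 6110 mm.
Magnification m = w/W = dᵢ/dₒ; combined with 1/f = 1/dₒ + 1/dᵢ this gives dₒ = f·(1 + W/w).
dₒ = 13 mm × (1 + 6110/12.52) = 13 × 489.0192 ≈ 6357.249 mm = 6.35725 m.

6.357 m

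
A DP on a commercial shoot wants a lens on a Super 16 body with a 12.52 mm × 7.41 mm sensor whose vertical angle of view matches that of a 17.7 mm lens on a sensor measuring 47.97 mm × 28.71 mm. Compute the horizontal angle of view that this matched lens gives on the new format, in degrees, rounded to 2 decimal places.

107.76°

Equal vertical AOV ⇒ f₂ = f₁ · 7.41/28.71 = 17.7 × 0.25810 ≈ 4.5683 mm.
Horizontal AOV on the new format = 2·arctan(12.52 / (2 × 4.5683)) = 2·arctan(1.37030) ≈ 107.7586°.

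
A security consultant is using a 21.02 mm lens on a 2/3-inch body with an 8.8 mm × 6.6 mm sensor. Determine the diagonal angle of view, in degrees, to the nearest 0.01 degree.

29.33°

Sensor diagonal = √(8.8² + 6.6²) = √121.0000 ≈ 11.0000 mm.
Angle of view α = 2·arctan(d/2f) with d = 11.0000 mm and f = 21.02 mm.
d/2f = 0.26166; arctan(0.26166) ≈ 14.6630°, so α ≈ 29.3261°.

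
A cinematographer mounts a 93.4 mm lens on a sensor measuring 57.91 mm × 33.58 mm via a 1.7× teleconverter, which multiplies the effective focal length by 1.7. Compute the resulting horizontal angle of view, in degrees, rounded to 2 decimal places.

Effective focal length f = 93.4 × 1.7 = 158.78 mm.
α = 2·arctan(57.91 / (2 × 158.78)) = 2·arctan(0.18236) ≈ 20.6697°.

20.67°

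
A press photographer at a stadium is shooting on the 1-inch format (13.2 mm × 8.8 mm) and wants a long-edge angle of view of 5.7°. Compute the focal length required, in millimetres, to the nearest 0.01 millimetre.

132.58 mm

From α = 2·arctan(w/2f) we get f = w / (2·tan(α/2)).
With w = 13.2 mm and α/2 = 2.85°, tan(α/2) ≈ 0.04978, so f ≈ 13.2 / 0.09957 ≈ 132.5755 mm.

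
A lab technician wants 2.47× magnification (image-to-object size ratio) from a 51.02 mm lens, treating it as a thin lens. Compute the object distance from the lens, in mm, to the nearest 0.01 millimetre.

With m = dᵢ/dₒ and 1/f = 1/dₒ + 1/dᵢ, substituting dᵢ = m·dₒ gives 1/f = (1 + 1/m)/dₒ, hence dₒ = f·(1 + 1/m).
dₒ = 51.02 × (1 + 1/2.47) = 51.02 × 1.40486 ≈ 71.676 mm.

71.68 mm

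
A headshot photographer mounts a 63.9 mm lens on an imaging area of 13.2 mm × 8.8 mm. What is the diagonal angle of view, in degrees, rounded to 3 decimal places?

14.152°

Sensor diagonal = √(13.2² + 8.8²) = √251.6800 ≈ 15.8644 mm.
Angle of view α = 2·arctan(d/2f) with d = 15.8644 mm and f = 63.9 mm.
d/2f = 0.12413; arctan(0.12413) ≈ 7.0762°, so α ≈ 14.1524°.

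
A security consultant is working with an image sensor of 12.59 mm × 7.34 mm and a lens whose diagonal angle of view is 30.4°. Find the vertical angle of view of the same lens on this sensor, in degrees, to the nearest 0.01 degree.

15.58°

Sensor diagonal = √(12.59² + 7.34²) = √212.3837 ≈ 14.5734 mm.
From the diagonal AOV: f = 14.5734 / (2·tan(15.2°)) = 14.5734 / 0.54339 ≈ 26.8195 mm.
Vertical AOV = 2·arctan(7.34 / (2 × 26.8195)) = 2·arctan(0.13684) ≈ 15.5840°.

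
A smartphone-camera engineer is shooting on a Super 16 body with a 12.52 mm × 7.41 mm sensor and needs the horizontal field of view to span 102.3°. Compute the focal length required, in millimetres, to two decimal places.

5.04 mm

From α = 2·arctan(w/2f) we get f = w / (2·tan(α/2)).
With w = 12.52 mm and α/2 = 51.15°, tan(α/2) ≈ 1.24153, so f ≈ 12.52 / 2.48306 ≈ 5.0422 mm.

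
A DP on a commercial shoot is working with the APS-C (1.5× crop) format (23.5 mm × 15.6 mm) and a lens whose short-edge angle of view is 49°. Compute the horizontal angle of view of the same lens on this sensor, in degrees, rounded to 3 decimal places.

68.940°

From the short-edge AOV: f = 15.6 / (2·tan(24.5°)) = 15.6 / 0.91145 ≈ 17.1155 mm.
Horizontal AOV = 2·arctan(23.5 / (2 × 17.1155)) = 2·arctan(0.68651) ≈ 68.9400°.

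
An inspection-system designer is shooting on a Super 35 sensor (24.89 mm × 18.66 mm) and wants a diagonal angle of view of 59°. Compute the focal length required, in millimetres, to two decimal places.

27.49 mm

Sensor diagonal = √(24.89² + 18.66²) = √967.7077 ≈ 31.1080 mm.
From α = 2·arctan(d/2f) we get f = d / (2·tan(α/2)).
With d = 31.1080 mm and α/2 = 29.5°, tan(α/2) ≈ 0.56577, so f ≈ 31.1080 / 1.13155 ≈ 27.4916 mm.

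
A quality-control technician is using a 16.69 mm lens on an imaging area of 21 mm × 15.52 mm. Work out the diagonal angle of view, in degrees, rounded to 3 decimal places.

Sensor diagonal = √(21² + 15.52²) = √681.8704 ≈ 26.1126 mm.
Angle of view α = 2·arctan(d/2f) with d = 26.1126 mm and f = 16.69 mm.
d/2f = 0.78228; arctan(0.78228) ≈ 38.0355°, so α ≈ 76.0710°.

76.071°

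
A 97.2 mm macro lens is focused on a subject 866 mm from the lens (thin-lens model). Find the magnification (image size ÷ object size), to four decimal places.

0.1264×

Thin lens: 1/f = 1/dₒ + 1/dᵢ → 1/dᵢ = 1/97.2 − 1/866 = 0.0091333 mm⁻¹, so dᵢ ≈ 109.4891 mm.
Magnification m = dᵢ/dₒ = 109.4891/866 ≈ 0.12643.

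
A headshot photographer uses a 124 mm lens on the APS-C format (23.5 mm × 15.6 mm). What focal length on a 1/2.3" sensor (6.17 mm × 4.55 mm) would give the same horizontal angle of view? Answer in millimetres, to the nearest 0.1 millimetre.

32.6 mm

Equal angle of view means equal width/f ratio, so f₂ = f₁ · (width₂/width₁) = 124 × 6.17/23.5.
f₂ = 124 × 0.26255 ≈ 32.557 mm.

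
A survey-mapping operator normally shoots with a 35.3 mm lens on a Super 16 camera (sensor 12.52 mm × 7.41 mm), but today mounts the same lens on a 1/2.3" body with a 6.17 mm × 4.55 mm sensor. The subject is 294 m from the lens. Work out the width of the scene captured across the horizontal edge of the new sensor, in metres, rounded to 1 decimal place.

The focal length stays 35.3 mm; the relevant sensor dimension is now w = 6.17 mm. Object distance dₒ = 294 m = 294000 mm.
Thin-lens field width W = w·(dₒ − f)/f = 6.17 × (294000 − 35.3)/35.3 ≈ 51381.365 mm = 51.3814 m.

51.4 m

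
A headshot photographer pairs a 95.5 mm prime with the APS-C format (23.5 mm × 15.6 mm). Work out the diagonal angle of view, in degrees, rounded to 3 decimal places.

16.801°

Sensor diagonal = √(23.5² + 15.6²) = √795.6100 ≈ 28.2066 mm.
Angle of view α = 2·arctan(d/2f) with d = 28.2066 mm and f = 95.5 mm.
d/2f = 0.14768; arctan(0.14768) ≈ 8.4006°, so α ≈ 16.8013°.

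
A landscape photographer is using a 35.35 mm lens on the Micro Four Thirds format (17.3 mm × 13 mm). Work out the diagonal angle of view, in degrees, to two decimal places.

Sensor diagonal = √(17.3² + 13²) = √468.2900 ≈ 21.6400 mm.
Angle of view α = 2·arctan(d/2f) with d = 21.6400 mm and f = 35.35 mm.
d/2f = 0.30608; arctan(0.30608) ≈ 17.0184°, so α ≈ 34.0368°.

34.04°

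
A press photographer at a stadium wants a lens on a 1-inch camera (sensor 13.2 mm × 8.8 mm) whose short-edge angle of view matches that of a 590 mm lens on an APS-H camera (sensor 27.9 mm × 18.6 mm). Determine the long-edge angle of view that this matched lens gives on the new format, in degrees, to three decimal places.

Equal short-edge AOV ⇒ f₂ = f₁ · 8.8/18.6 = 590 × 0.47312 ≈ 279.1398 mm.
Long-edge AOV on the new format = 2·arctan(13.2 / (2 × 279.1398)) = 2·arctan(0.02364) ≈ 2.7089°.

2.709°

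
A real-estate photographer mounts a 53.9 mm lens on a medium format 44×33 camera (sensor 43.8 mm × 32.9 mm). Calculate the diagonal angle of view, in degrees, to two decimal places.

Sensor diagonal = √(43.8² + 32.9²) = √3000.8500 ≈ 54.7800 mm.
Angle of view α = 2·arctan(d/2f) with d = 54.7800 mm and f = 53.9 mm.
d/2f = 0.50816; arctan(0.50816) ≈ 26.9380°, so α ≈ 53.8760°.

53.88°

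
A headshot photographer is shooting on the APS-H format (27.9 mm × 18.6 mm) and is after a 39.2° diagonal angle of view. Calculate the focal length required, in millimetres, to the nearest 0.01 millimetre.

47.08 mm

Sensor diagonal = √(27.9² + 18.6²) = √1124.3700 ≈ 33.5316 mm.
From α = 2·arctan(d/2f) we get f = d / (2·tan(α/2)).
With d = 33.5316 mm and α/2 = 19.6°, tan(α/2) ≈ 0.35608, so f ≈ 33.5316 / 0.71217 ≈ 47.0839 mm.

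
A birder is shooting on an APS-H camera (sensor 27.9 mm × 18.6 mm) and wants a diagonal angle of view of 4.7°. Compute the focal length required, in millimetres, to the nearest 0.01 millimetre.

Sensor diagonal = √(27.9² + 18.6²) = √1124.3700 ≈ 33.5316 mm.
From α = 2·arctan(d/2f) we get f = d / (2·tan(α/2)).
With d = 33.5316 mm and α/2 = 2.35°, tan(α/2) ≈ 0.04104, so f ≈ 33.5316 / 0.08208 ≈ 408.5411 mm.

408.54 mm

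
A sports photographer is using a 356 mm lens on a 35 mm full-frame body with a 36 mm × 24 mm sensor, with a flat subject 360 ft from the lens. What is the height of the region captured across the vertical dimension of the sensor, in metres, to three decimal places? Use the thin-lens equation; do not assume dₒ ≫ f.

7.373 m

dₒ: 360 ft × 304.8 mm/ft = 109728.00 mm.
Similar triangles through the lens centre give W/dₒ = h/dᵢ; with 1/f = 1/dₒ + 1/dᵢ this gives W = h·(dₒ − f)/f.
W = 24 mm × (109728 − 356) / 356 = 24 × 307.2247 ≈ 7373.393 mm = 7.37339 m.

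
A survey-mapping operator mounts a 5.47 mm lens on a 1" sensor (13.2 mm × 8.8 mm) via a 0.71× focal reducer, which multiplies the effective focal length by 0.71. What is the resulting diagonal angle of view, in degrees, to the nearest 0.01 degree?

Effective focal length f = 5.47 × 0.71 = 3.8837 mm.
Sensor diagonal = √(13.2² + 8.8²) = √251.6800 ≈ 15.8644 mm.
α = 2·arctan(15.864 / (2 × 3.8837)) = 2·arctan(2.04244) ≈ 127.8262°.

127.83°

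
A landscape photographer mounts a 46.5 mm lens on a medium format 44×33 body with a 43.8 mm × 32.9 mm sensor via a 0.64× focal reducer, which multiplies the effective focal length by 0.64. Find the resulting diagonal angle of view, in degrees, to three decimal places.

Effective focal length f = 46.5 × 0.64 = 29.76 mm.
Sensor diagonal = √(43.8² + 32.9²) = √3000.8500 ≈ 54.7800 mm.
α = 2·arctan(54.780 / (2 × 29.76)) = 2·arctan(0.92036) ≈ 85.2506°.

85.251°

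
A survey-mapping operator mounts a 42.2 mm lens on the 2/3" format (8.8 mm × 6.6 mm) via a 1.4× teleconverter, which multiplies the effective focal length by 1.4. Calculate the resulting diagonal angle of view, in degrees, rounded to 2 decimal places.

Effective focal length f = 42.2 × 1.4 = 59.08 mm.
Sensor diagonal = √(8.8² + 6.6²) = √121.0000 ≈ 11.0000 mm.
α = 2·arctan(11.000 / (2 × 59.08)) = 2·arctan(0.09309) ≈ 10.6371°.

10.64°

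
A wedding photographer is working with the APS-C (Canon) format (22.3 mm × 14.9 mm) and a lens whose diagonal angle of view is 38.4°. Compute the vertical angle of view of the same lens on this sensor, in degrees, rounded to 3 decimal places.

21.899°

Sensor diagonal = √(22.3² + 14.9²) = √719.3000 ≈ 26.8198 mm.
From the diagonal AOV: f = 26.8198 / (2·tan(19.2°)) = 26.8198 / 0.69647 ≈ 38.5079 mm.
Vertical AOV = 2·arctan(14.9 / (2 × 38.5079)) = 2·arctan(0.19347) ≈ 21.8991°.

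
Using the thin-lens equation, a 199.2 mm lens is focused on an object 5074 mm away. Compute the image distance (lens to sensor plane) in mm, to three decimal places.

1/dᵢ = 1/f − 1/dₒ = 1/199.2 − 1/5074 = 0.0048230 mm⁻¹.
dᵢ = 1/0.0048230 ≈ 207.3400 mm.

207.340 mm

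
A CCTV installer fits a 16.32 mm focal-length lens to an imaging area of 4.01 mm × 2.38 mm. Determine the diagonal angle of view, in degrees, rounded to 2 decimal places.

16.26°

Sensor diagonal = √(4.01² + 2.38²) = √21.7445 ≈ 4.6631 mm.
Angle of view α = 2·arctan(d/2f) with d = 4.6631 mm and f = 16.32 mm.
d/2f = 0.14286; arctan(0.14286) ≈ 8.1305°, so α ≈ 16.2610°.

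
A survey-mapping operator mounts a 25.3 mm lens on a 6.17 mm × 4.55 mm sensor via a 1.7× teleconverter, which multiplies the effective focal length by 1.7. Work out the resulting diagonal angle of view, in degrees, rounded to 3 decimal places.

10.186°

Effective focal length f = 25.3 × 1.7 = 43.01 mm.
Sensor diagonal = √(6.17² + 4.55²) = √58.7714 ≈ 7.6663 mm.
α = 2·arctan(7.666 / (2 × 43.01)) = 2·arctan(0.08912) ≈ 10.1857°.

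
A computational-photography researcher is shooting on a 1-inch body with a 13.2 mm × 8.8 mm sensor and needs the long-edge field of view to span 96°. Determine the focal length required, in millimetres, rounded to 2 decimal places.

5.94 mm

From α = 2·arctan(w/2f) we get f = w / (2·tan(α/2)).
With w = 13.2 mm and α/2 = 48°, tan(α/2) ≈ 1.11061, so f ≈ 13.2 / 2.22123 ≈ 5.9427 mm.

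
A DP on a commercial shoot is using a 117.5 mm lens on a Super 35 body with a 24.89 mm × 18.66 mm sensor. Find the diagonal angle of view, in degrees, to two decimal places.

Sensor diagonal = √(24.89² + 18.66²) = √967.7077 ≈ 31.1080 mm.
Angle of view α = 2·arctan(d/2f) with d = 31.1080 mm and f = 117.5 mm.
d/2f = 0.13237; arctan(0.13237) ≈ 7.5407°, so α ≈ 15.0813°.

15.08°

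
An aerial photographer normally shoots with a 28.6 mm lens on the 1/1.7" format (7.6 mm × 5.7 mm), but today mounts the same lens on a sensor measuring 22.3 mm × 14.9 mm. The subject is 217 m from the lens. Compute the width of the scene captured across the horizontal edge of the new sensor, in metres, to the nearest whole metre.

The focal length stays 28.6 mm; the relevant sensor dimension is now w = 22.3 mm. Object distance dₒ = 217 m = 217000 mm.
Thin-lens field width W = w·(dₒ − f)/f = 22.3 × (217000 − 28.6)/28.6 ≈ 169177.001 mm = 169.177 m.

169 m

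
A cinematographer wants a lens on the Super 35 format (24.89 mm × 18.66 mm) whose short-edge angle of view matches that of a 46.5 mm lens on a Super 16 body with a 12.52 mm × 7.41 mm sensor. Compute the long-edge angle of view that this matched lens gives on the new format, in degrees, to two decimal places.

12.13°

Equal short-edge AOV ⇒ f₂ = f₁ · 18.66/7.41 = 46.5 × 2.51822 ≈ 117.0972 mm.
Long-edge AOV on the new format = 2·arctan(24.89 / (2 × 117.0972)) = 2·arctan(0.10628) ≈ 12.1332°.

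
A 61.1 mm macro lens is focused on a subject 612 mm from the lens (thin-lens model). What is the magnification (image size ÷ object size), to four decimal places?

0.1109×

Thin lens: 1/f = 1/dₒ + 1/dᵢ → 1/dᵢ = 1/61.1 − 1/612 = 0.0147326 mm⁻¹, so dᵢ ≈ 67.8766 mm.
Magnification m = dᵢ/dₒ = 67.8766/612 ≈ 0.11091.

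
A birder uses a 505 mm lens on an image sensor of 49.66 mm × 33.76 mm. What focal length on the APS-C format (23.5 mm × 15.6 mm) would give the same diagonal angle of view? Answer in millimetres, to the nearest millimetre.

Sensor diagonal = √(49.66² + 33.76²) = √3605.8532 ≈ 60.0488 mm.
Sensor diagonal = √(23.5² + 15.6²) = √795.6100 ≈ 28.2066 mm.
Equal angle of view means equal diagonal/f ratio, so f₂ = f₁ · (diagonal₂/diagonal₁) = 505 × 28.2066/60.0488.
f₂ = 505 × 0.46973 ≈ 237.212 mm.

237 mm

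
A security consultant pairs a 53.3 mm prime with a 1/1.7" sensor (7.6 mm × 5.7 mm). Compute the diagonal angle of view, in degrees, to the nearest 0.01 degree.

Sensor diagonal = √(7.6² + 5.7²) = √90.2500 ≈ 9.5000 mm.
Angle of view α = 2·arctan(d/2f) with d = 9.5000 mm and f = 53.3 mm.
d/2f = 0.08912; arctan(0.08912) ≈ 5.0926°, so α ≈ 10.1853°.

10.19°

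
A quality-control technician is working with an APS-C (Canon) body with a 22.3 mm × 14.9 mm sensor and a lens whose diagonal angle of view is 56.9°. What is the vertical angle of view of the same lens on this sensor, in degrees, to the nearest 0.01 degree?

Sensor diagonal = √(22.3² + 14.9²) = √719.3000 ≈ 26.8198 mm.
From the diagonal AOV: f = 26.8198 / (2·tan(28.45°)) = 26.8198 / 1.08365 ≈ 24.7494 mm.
Vertical AOV = 2·arctan(14.9 / (2 × 24.7494)) = 2·arctan(0.30102) ≈ 33.5054°.

33.51°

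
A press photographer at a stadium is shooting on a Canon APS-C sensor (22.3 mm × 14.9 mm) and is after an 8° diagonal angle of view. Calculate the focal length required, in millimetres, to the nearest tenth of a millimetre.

191.8 mm

Sensor diagonal = √(22.3² + 14.9²) = √719.3000 ≈ 26.8198 mm.
From α = 2·arctan(d/2f) we get f = d / (2·tan(α/2)).
With d = 26.8198 mm and α/2 = 4°, tan(α/2) ≈ 0.06993, so f ≈ 26.8198 / 0.13985 ≈ 191.7703 mm.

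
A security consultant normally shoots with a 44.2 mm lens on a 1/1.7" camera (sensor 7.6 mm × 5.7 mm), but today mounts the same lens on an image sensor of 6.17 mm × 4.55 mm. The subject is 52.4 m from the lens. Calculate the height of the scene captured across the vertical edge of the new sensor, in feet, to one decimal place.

17.7 ft

The focal length stays 44.2 mm; the relevant sensor dimension is now h = 4.55 mm. Object distance dₒ = 52.4 m = 52400 mm.
Thin-lens field height W = h·(dₒ − f)/f = 4.55 × (52400 − 44.2)/44.2 ≈ 5389.568 mm = 5389.568/304.8 ft = 17.6823 ft.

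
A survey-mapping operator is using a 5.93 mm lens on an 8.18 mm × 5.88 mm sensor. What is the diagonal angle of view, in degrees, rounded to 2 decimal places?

Sensor diagonal = √(8.18² + 5.88²) = √101.4868 ≈ 10.0741 mm.
Angle of view α = 2·arctan(d/2f) with d = 10.0741 mm and f = 5.93 mm.
d/2f = 0.84942; arctan(0.84942) ≈ 40.3451°, so α ≈ 80.6902°.

80.69°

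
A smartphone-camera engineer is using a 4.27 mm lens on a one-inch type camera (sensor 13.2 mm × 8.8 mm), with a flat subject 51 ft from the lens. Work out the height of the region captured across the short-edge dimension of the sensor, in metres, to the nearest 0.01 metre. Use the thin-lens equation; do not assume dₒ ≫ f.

32.03 m

dₒ: 51 ft × 304.8 mm/ft = 15544.80 mm.
Similar triangles through the lens centre give W/dₒ = h/dᵢ; with 1/f = 1/dₒ + 1/dᵢ this gives W = h·(dₒ − f)/f.
W = 8.8 mm × (15544.8 − 4.27) / 4.27 = 8.8 × 3639.4683 ≈ 32027.321 mm = 32.0273 m.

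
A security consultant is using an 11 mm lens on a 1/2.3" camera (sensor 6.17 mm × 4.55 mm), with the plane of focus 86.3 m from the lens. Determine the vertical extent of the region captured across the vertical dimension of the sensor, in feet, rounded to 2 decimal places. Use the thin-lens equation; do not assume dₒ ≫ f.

117.10 ft

dₒ: 86.3 m = 86300 mm.
Similar triangles through the lens centre give W/dₒ = h/dᵢ; with 1/f = 1/dₒ + 1/dᵢ this gives W = h·(dₒ − f)/f.
W = 4.55 mm × (86300 − 11) / 11 = 4.55 × 7844.4545 ≈ 35692.268 mm = 35692.268/304.8 ft = 117.101 ft.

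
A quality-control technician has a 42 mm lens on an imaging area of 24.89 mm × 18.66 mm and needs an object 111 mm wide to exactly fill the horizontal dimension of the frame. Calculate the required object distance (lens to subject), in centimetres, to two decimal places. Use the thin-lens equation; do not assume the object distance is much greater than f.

Magnification m = w/W = dᵢ/dₒ; combined with 1/f = 1/dₒ + 1/dᵢ this gives dₒ = f·(1 + W/w).
dₒ = 42 mm × (1 + 111/24.89) = 42 × 5.4596 ≈ 229.304 mm = 22.9304 cm.

22.93 cm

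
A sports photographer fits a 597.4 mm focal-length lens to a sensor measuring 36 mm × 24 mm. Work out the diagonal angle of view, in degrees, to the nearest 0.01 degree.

4.15°

Sensor diagonal = √(36² + 24²) = √1872.0000 ≈ 43.2666 mm.
Angle of view α = 2·arctan(d/2f) with d = 43.2666 mm and f = 597.4 mm.
d/2f = 0.03621; arctan(0.03621) ≈ 2.0739°, so α ≈ 4.1478°.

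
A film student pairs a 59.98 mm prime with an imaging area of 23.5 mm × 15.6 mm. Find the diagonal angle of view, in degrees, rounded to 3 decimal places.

26.464°

Sensor diagonal = √(23.5² + 15.6²) = √795.6100 ≈ 28.2066 mm.
Angle of view α = 2·arctan(d/2f) with d = 28.2066 mm and f = 59.98 mm.
d/2f = 0.23513; arctan(0.23513) ≈ 13.2318°, so α ≈ 26.4635°.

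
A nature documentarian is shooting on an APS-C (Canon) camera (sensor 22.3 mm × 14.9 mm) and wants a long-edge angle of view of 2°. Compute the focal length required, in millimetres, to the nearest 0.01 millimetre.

From α = 2·arctan(w/2f) we get f = w / (2·tan(α/2)).
With w = 22.3 mm and α/2 = 1°, tan(α/2) ≈ 0.01746, so f ≈ 22.3 / 0.03491 ≈ 638.7831 mm.

638.78 mm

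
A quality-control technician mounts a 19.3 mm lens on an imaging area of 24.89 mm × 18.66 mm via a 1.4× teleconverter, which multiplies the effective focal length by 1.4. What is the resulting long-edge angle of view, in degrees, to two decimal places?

Effective focal length f = 19.3 × 1.4 = 27.02 mm.
α = 2·arctan(24.89 / (2 × 27.02)) = 2·arctan(0.46058) ≈ 49.4602°.

49.46°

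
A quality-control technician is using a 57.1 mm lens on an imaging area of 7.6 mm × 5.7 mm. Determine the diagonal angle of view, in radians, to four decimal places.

Sensor diagonal = √(7.6² + 5.7²) = √90.2500 ≈ 9.5000 mm.
Angle of view α = 2·arctan(d/2f) with d = 9.5000 mm and f = 57.1 mm.
d/2f = 0.08319; arctan(0.08319) ≈ 0.0830 rad, so α ≈ 0.1660 rad.

0.1660 rad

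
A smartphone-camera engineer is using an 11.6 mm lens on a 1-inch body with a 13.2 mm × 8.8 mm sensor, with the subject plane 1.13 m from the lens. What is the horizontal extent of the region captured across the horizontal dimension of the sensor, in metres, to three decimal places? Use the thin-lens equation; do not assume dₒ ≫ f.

dₒ: 1.13 m = 1130 mm.
Similar triangles through the lens centre give W/dₒ = w/dᵢ; with 1/f = 1/dₒ + 1/dᵢ this gives W = w·(dₒ − f)/f.
W = 13.2 mm × (1130 − 11.6) / 11.6 = 13.2 × 96.4138 ≈ 1272.662 mm = 1.27266 m.

1.273 m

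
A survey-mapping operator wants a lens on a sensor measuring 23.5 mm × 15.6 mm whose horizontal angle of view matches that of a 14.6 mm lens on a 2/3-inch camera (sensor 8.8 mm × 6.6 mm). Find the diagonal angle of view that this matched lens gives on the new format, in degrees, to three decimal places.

39.773°

Equal horizontal AOV ⇒ f₂ = f₁ · 23.5/8.8 = 14.6 × 2.67045 ≈ 38.9886 mm.
Sensor diagonal = √(23.5² + 15.6²) = √795.6100 ≈ 28.2066 mm.
Diagonal AOV on the new format = 2·arctan(28.2066 / (2 × 38.9886)) = 2·arctan(0.36173) ≈ 39.7729°.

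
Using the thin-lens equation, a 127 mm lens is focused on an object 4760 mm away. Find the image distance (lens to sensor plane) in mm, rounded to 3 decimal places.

130.481 mm

1/dᵢ = 1/f − 1/dₒ = 1/127 − 1/4760 = 0.0076639 mm⁻¹.
dᵢ = 1/0.0076639 ≈ 130.4813 mm.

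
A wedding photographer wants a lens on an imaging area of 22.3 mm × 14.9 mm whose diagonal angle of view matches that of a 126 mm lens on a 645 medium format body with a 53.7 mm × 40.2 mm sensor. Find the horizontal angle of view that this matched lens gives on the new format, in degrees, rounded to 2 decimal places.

Sensor diagonal = √(53.7² + 40.2²) = √4499.7300 ≈ 67.0800 mm.
Sensor diagonal = √(22.3² + 14.9²) = √719.3000 ≈ 26.8198 mm.
Equal diagonal AOV ⇒ f₂ = f₁ · 26.8198/67.0800 = 126 × 0.39982 ≈ 50.3770 mm.
Horizontal AOV on the new format = 2·arctan(22.3 / (2 × 50.3770)) = 2·arctan(0.22133) ≈ 24.9603°.

24.96°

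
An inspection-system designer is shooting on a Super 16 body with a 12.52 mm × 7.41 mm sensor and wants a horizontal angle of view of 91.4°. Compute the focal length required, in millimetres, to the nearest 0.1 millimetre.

From α = 2·arctan(w/2f) we get f = w / (2·tan(α/2)).
With w = 12.52 mm and α/2 = 45.7°, tan(α/2) ≈ 1.02474, so f ≈ 12.52 / 2.04948 ≈ 6.1089 mm.

6.1 mm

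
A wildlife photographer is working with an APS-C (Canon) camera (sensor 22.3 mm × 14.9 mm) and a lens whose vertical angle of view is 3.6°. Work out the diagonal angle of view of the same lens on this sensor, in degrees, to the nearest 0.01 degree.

6.48°

From the vertical AOV: f = 14.9 / (2·tan(1.8°)) = 14.9 / 0.06285 ≈ 237.0628 mm.
Sensor diagonal = √(22.3² + 14.9²) = √719.3000 ≈ 26.8198 mm.
Diagonal AOV = 2·arctan(26.8198 / (2 × 237.0628)) = 2·arctan(0.05657) ≈ 6.4752°.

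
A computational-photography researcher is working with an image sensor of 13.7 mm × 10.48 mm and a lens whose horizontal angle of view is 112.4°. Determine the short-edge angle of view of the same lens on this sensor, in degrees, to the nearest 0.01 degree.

97.62°

From the horizontal AOV: f = 13.7 / (2·tan(56.2°)) = 13.7 / 2.98756 ≈ 4.5857 mm.
Short-edge AOV = 2·arctan(10.48 / (2 × 4.5857)) = 2·arctan(1.14269) ≈ 97.6198°.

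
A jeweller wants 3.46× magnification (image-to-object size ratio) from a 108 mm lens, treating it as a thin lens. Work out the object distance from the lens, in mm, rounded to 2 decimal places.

139.21 mm

With m = dᵢ/dₒ and 1/f = 1/dₒ + 1/dᵢ, substituting dᵢ = m·dₒ gives 1/f = (1 + 1/m)/dₒ, hence dₒ = f·(1 + 1/m).
dₒ = 108 × (1 + 1/3.46) = 108 × 1.28902 ≈ 139.214 mm.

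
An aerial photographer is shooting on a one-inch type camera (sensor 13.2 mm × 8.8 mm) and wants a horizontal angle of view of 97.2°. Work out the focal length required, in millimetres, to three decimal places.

5.819 mm

From α = 2·arctan(w/2f) we get f = w / (2·tan(α/2)).
With w = 13.2 mm and α/2 = 48.6°, tan(α/2) ≈ 1.13428, so f ≈ 13.2 / 2.26855 ≈ 5.8187 mm.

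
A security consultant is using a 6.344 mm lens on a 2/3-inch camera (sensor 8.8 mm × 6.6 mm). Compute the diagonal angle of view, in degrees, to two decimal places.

Sensor diagonal = √(8.8² + 6.6²) = √121.0000 ≈ 11.0000 mm.
Angle of view α = 2·arctan(d/2f) with d = 11.0000 mm and f = 6.344 mm.
d/2f = 0.86696; arctan(0.86696) ≈ 40.9240°, so α ≈ 81.8480°.

81.85°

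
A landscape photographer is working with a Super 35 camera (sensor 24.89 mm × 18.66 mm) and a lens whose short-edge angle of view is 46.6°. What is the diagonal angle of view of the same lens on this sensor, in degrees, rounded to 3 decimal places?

71.354°

From the short-edge AOV: f = 18.66 / (2·tan(23.3°)) = 18.66 / 0.86134 ≈ 21.6640 mm.
Sensor diagonal = √(24.89² + 18.66²) = √967.7077 ≈ 31.1080 mm.
Diagonal AOV = 2·arctan(31.1080 / (2 × 21.6640)) = 2·arctan(0.71796) ≈ 71.3540°.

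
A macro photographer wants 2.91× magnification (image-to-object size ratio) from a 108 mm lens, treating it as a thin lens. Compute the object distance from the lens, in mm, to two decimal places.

145.11 mm

With m = dᵢ/dₒ and 1/f = 1/dₒ + 1/dᵢ, substituting dᵢ = m·dₒ gives 1/f = (1 + 1/m)/dₒ, hence dₒ = f·(1 + 1/m).
dₒ = 108 × (1 + 1/2.91) = 108 × 1.34364 ≈ 145.113 mm.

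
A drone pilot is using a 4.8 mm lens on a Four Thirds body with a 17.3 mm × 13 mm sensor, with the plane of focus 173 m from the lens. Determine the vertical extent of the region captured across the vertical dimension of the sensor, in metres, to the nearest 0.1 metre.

dₒ: 173 m = 173000 mm.
Similar triangles through the lens centre give W/dₒ = h/dᵢ; with 1/f = 1/dₒ + 1/dᵢ this gives W = h·(dₒ − f)/f.
W = 13 mm × (173000 − 4.8) / 4.8 = 13 × 36040.6667 ≈ 468528.667 mm = 468.529 m.

468.5 m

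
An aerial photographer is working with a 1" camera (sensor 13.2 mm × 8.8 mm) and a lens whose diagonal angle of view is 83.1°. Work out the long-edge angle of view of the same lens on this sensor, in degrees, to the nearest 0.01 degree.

72.81°

Sensor diagonal = √(13.2² + 8.8²) = √251.6800 ≈ 15.8644 mm.
From the diagonal AOV: f = 15.8644 / (2·tan(41.55°)) = 15.8644 / 1.77256 ≈ 8.9500 mm.
Long-edge AOV = 2·arctan(13.2 / (2 × 8.9500)) = 2·arctan(0.73743) ≈ 72.8125°.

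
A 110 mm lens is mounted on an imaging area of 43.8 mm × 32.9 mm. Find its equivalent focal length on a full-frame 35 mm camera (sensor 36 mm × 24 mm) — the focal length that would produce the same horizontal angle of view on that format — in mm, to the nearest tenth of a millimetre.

90.4 mm

Equal angle of view means equal width/f ratio, so f₂ = f₁ · (width₂/width₁) = 110 × 36/43.8.
f₂ = 110 × 0.82192 ≈ 90.411 mm.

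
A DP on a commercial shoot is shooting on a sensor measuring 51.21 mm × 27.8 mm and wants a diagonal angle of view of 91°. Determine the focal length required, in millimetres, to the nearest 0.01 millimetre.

Sensor diagonal = √(51.21² + 27.8²) = √3395.3041 ≈ 58.2692 mm.
From α = 2·arctan(d/2f) we get f = d / (2·tan(α/2)).
With d = 58.2692 mm and α/2 = 45.5°, tan(α/2) ≈ 1.01761, so f ≈ 58.2692 / 2.03521 ≈ 28.6305 mm.

28.63 mm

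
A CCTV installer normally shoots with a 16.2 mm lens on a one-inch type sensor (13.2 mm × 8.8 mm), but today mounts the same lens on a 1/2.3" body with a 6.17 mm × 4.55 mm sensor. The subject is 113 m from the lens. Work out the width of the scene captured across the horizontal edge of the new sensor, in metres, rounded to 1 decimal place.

43.0 m

The focal length stays 16.2 mm; the relevant sensor dimension is now w = 6.17 mm. Object distance dₒ = 113 m = 113000 mm.
Thin-lens field width W = w·(dₒ − f)/f = 6.17 × (113000 − 16.2)/16.2 ≈ 43031.484 mm = 43.0315 m.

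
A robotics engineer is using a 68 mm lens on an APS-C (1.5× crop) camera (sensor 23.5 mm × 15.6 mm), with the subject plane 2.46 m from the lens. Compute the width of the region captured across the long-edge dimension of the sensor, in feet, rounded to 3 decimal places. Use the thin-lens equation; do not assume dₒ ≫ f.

2.712 ft

dₒ: 2.46 m = 2460 mm.
Similar triangles through the lens centre give W/dₒ = w/dᵢ; with 1/f = 1/dₒ + 1/dᵢ this gives W = w·(dₒ − f)/f.
W = 23.5 mm × (2460 − 68) / 68 = 23.5 × 35.1765 ≈ 826.647 mm = 826.647/304.8 ft = 2.7121 ft.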